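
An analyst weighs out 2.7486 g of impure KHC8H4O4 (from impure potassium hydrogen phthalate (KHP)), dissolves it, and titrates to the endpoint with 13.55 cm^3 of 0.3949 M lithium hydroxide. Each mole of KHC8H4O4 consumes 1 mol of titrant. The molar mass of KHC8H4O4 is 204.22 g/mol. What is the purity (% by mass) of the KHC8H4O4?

n(LiOH) = 0.3949 x 0.01355 = 0.005351 mol.
n(KHC8H4O4) = 0.005351 / 1 = 0.005351 mol.
mass of KHC8H4O4 = 0.005351 x 204.22 = 1.093 g.
% purity = 1.093 / 2.7486 x 100 = 39.8%.

39.8%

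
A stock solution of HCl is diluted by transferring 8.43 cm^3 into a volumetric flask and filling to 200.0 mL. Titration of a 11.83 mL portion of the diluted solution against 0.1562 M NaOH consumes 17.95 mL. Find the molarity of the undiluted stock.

n(NaOH) = 0.1562 x 0.01795 = 0.002804 mol.
n(HCl) in the aliquot = 0.002804 mol.
[diluted HCl] = 0.002804 / 0.01183 = 0.2370 M.
Dilution factor = 200.0/8.430 = 23.72, so [stock] = 0.2370 x 23.72 = 5.62 M.

5.62 M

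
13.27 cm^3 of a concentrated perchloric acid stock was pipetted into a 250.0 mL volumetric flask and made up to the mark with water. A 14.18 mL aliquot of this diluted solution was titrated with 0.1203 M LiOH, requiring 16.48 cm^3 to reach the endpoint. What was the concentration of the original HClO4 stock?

n(LiOH) = 0.1203 x 0.01648 = 0.001983 mol.
n(HClO4) in the aliquot = 0.001983 mol.
[diluted HClO4] = 0.001983 / 0.01418 = 0.1398 M.
Dilution factor = 250.0/13.27 = 18.84, so [stock] = 0.1398 x 18.84 = 2.63 M.

2.63 M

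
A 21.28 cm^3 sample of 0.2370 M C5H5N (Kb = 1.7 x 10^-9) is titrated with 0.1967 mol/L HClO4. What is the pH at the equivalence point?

n(C5H5N) = 0.2370 x 0.02128 = 0.005043 mol; V(HClO4) at equivalence = 0.005043/0.1967 = 0.02564 L.
At equivalence the base is fully converted to C5H5NH+; total volume = 0.04692 L, so [C5H5NH+] = 0.005043/0.04692 = 0.1075 M.
Ka(C5H5NH+) = Kw/Kb = 1.0e-14 / 1.7 x 10^-9 = 5.88e-6.
[H^+] = sqrt(Ka x [C5H5NH+]) = sqrt(5.88e-6 x 0.1075) = 0.000795 M.
pH = -log(0.000795) = 3.10.

3.10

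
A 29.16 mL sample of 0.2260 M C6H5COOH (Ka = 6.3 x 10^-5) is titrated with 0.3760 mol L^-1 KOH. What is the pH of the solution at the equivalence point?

8.68

n(C6H5COOH) = 0.2260 x 0.02916 = 0.006590 mol; V(KOH) at equivalence = 0.006590/0.3760 = 0.01753 L.
At equivalence all the acid is converted to C6H5COO-; total volume = 0.02916 + 0.01753 = 0.04669 L, so [C6H5COO-] = 0.006590/0.04669 = 0.1412 M.
Kb = Kw/Ka = 1.0e-14 / 6.3 x 10^-5 = 1.59e-10.
[OH^-] = sqrt(Kb x [C6H5COO-]) = sqrt(1.59e-10 x 0.1412) = 4.73e-6 M.
pOH = 5.32, so pH = 14.00 - 5.32 = 8.68.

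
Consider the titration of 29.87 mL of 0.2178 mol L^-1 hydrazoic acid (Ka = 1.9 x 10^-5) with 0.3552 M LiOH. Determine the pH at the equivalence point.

8.93

n(HN3) = 0.2178 x 0.02987 = 0.006506 mol; V(LiOH) at equivalence = 0.006506/0.3552 = 0.01832 L.
At equivalence all the acid is converted to N3-; total volume = 0.02987 + 0.01832 = 0.04819 L, so [N3-] = 0.006506/0.04819 = 0.1350 M.
Kb = Kw/Ka = 1.0e-14 / 1.9 x 10^-5 = 5.26e-10.
[OH^-] = sqrt(Kb x [N3-]) = sqrt(5.26e-10 x 0.1350) = 8.43e-6 M.
pOH = 5.07, so pH = 14.00 - 5.07 = 8.93.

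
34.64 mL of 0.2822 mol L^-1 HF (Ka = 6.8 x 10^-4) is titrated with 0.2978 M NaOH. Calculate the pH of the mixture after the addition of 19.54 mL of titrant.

3.34

Initial n(HF) = 0.2822 x 0.03464 = 0.009775 mol.
n(NaOH) added = 0.2978 x 0.01954 = 0.005819 mol, converting that many moles of HF to F-.
Remaining n(HF) = 0.003956 mol; n(F-) = 0.005819 mol.
By Henderson-Hasselbalch, pH = pKa + log([A^-]/[HA]) = 3.17 + log(0.005819/0.003956) = 3.17 + (+0.17) = 3.34.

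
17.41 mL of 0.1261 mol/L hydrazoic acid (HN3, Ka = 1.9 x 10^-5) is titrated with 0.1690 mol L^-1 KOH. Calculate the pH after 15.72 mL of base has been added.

12.14

n(acid) = 0.1261 x 0.01741 = 0.002195 mol; n(KOH) added = 0.1690 x 0.01572 = 0.002657 mol.
Base is in excess by 0.002657 - 0.002195 = 0.0004613 mol in a total volume of 0.03313 L.
[OH^-] = 0.0004613/0.03313 = 0.01392 M, so pOH = 1.86 and pH = 14.00 - 1.86 = 12.14.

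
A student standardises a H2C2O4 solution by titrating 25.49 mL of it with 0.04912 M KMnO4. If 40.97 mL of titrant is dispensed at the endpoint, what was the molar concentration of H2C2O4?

n(KMnO4) = 0.04912 x 0.04097 = 0.002012 mol.
From the balanced equation, 2 mol KMnO4 reacts with 5 mol H2C2O4, so n(H2C2O4) = 0.002012 x 5/2 = 0.005031 mol.
[H2C2O4] = 0.005031 / 0.02549 L = 0.197 M.

0.197 M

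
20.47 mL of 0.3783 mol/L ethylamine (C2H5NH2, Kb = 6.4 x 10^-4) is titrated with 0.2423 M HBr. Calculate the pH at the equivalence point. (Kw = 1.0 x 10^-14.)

n(C2H5NH2) = 0.3783 x 0.02047 = 0.007744 mol; V(HBr) at equivalence = 0.007744/0.2423 = 0.03196 L.
At equivalence the base is fully converted to C2H5NH3+; total volume = 0.05243 L, so [C2H5NH3+] = 0.007744/0.05243 = 0.1477 M.
Ka(C2H5NH3+) = Kw/Kb = 1.0e-14 / 6.4 x 10^-4 = 1.56e-11.
[H^+] = sqrt(Ka x [C2H5NH3+]) = sqrt(1.56e-11 x 0.1477) = 1.52e-6 M.
pH = -log(1.52e-6) = 5.82.

5.82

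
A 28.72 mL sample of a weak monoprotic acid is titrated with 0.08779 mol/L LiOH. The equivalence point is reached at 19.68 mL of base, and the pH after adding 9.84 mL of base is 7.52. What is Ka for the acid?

9.84 mL is half of the equivalence volume, so this is the half-equivalence point where [HA] = [A^-].
At half-equivalence pH = pKa, so pKa = 7.52.
Ka = 10^(-7.52) = 3.0 x 10^-8.

3.0 x 10^-8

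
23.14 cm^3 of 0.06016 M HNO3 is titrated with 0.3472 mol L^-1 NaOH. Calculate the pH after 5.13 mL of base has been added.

12.14

n(acid) = 0.06016 x 0.02314 = 0.001392 mol; n(NaOH) added = 0.3472 x 0.005130 = 0.001781 mol.
Base is in excess by 0.001781 - 0.001392 = 0.0003890 mol in a total volume of 0.02827 L.
[OH^-] = 0.0003890/0.02827 = 0.01376 M, so pOH = 1.86 and pH = 14.00 - 1.86 = 12.14.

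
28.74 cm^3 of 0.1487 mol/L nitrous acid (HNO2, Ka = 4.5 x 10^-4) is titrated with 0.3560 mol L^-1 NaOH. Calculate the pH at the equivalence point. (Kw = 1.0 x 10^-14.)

n(HNO2) = 0.1487 x 0.02874 = 0.004274 mol; V(NaOH) at equivalence = 0.004274/0.3560 = 0.01200 L.
At equivalence all the acid is converted to NO2-; total volume = 0.02874 + 0.01200 = 0.04074 L, so [NO2-] = 0.004274/0.04074 = 0.1049 M.
Kb = Kw/Ka = 1.0e-14 / 4.5 x 10^-4 = 2.22e-11.
[OH^-] = sqrt(Kb x [NO2-]) = sqrt(2.22e-11 x 0.1049) = 1.53e-6 M.
pOH = 5.82, so pH = 14.00 - 5.82 = 8.18.

8.18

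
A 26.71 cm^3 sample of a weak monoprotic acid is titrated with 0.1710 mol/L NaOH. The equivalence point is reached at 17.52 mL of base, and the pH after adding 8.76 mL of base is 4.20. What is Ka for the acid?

8.76 mL is half of the equivalence volume, so this is the half-equivalence point where [HA] = [A^-].
At half-equivalence pH = pKa, so pKa = 4.20.
Ka = 10^(-4.20) = 6.3 x 10^-5.

6.3 x 10^-5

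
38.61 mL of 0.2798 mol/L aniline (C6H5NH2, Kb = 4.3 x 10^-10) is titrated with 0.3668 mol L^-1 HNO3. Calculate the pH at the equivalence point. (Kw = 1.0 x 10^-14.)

2.72

n(C6H5NH2) = 0.2798 x 0.03861 = 0.01080 mol; V(HNO3) at equivalence = 0.01080/0.3668 = 0.02945 L.
At equivalence the base is fully converted to C6H5NH3+; total volume = 0.06806 L, so [C6H5NH3+] = 0.01080/0.06806 = 0.1587 M.
Ka(C6H5NH3+) = Kw/Kb = 1.0e-14 / 4.3 x 10^-10 = 2.33e-5.
[H^+] = sqrt(Ka x [C6H5NH3+]) = sqrt(2.33e-5 x 0.1587) = 0.00192 M.
pH = -log(0.00192) = 2.72.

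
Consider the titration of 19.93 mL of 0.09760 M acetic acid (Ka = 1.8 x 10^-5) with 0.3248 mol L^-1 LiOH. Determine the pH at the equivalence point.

n(CH3COOH) = 0.09760 x 0.01993 = 0.001945 mol; V(LiOH) at equivalence = 0.001945/0.3248 = 0.005989 L.
At equivalence all the acid is converted to CH3COO-; total volume = 0.01993 + 0.005989 = 0.02592 L, so [CH3COO-] = 0.001945/0.02592 = 0.07505 M.
Kb = Kw/Ka = 1.0e-14 / 1.8 x 10^-5 = 5.56e-10.
[OH^-] = sqrt(Kb x [CH3COO-]) = sqrt(5.56e-10 x 0.07505) = 6.46e-6 M.
pOH = 5.19, so pH = 14.00 - 5.19 = 8.81.

8.81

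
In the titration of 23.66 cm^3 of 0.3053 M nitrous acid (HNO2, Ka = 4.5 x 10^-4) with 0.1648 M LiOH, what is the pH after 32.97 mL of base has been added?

Initial n(HNO2) = 0.3053 x 0.02366 = 0.007223 mol.
n(LiOH) added = 0.1648 x 0.03297 = 0.005433 mol, converting that many moles of HNO2 to NO2-.
Remaining n(HNO2) = 0.001790 mol; n(NO2-) = 0.005433 mol.
By Henderson-Hasselbalch, pH = pKa + log([A^-]/[HA]) = 3.35 + log(0.005433/0.001790) = 3.35 + (+0.48) = 3.83.

3.83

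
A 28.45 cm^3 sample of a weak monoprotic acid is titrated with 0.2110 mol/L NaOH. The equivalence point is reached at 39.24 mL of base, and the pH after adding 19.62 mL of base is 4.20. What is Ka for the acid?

6.3 x 10^-5

19.62 mL is half of the equivalence volume, so this is the half-equivalence point where [HA] = [A^-].
At half-equivalence pH = pKa, so pKa = 4.20.
Ka = 10^(-4.20) = 6.3 x 10^-5.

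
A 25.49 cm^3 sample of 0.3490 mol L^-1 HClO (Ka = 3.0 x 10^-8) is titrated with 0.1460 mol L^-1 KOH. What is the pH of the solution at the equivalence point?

n(HClO) = 0.3490 x 0.02549 = 0.008896 mol; V(KOH) at equivalence = 0.008896/0.1460 = 0.06093 L.
At equivalence all the acid is converted to ClO-; total volume = 0.02549 + 0.06093 = 0.08642 L, so [ClO-] = 0.008896/0.08642 = 0.1029 M.
Kb = Kw/Ka = 1.0e-14 / 3.0 x 10^-8 = 3.33e-7.
[OH^-] = sqrt(Kb x [ClO-]) = sqrt(3.33e-7 x 0.1029) = 0.000185 M.
pOH = 3.73, so pH = 14.00 - 3.73 = 10.27.

10.27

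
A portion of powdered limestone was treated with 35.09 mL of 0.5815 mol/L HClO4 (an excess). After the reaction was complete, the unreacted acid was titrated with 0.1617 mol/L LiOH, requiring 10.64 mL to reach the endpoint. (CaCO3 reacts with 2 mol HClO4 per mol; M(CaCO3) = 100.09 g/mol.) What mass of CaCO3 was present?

Total n(HClO4) added = 0.5815 x 0.03509 = 0.02040 mol.
n(LiOH) used = 0.1617 x 0.01064 = 0.001720 mol, which equals the excess n(HClO4).
So n(HClO4) consumed by the sample = 0.02040 - 0.001720 = 0.01868 mol.
n(CaCO3) = 0.01868 / 2 = 0.009342 mol.
mass = 0.009342 mol x 100.09 g/mol = 0.935 g.

0.935 g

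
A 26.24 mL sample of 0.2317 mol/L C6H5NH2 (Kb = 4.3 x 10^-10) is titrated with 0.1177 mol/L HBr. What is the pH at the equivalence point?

2.87

n(C6H5NH2) = 0.2317 x 0.02624 = 0.006080 mol; V(HBr) at equivalence = 0.006080/0.1177 = 0.05166 L.
At equivalence the base is fully converted to C6H5NH3+; total volume = 0.07790 L, so [C6H5NH3+] = 0.006080/0.07790 = 0.07805 M.
Ka(C6H5NH3+) = Kw/Kb = 1.0e-14 / 4.3 x 10^-10 = 2.33e-5.
[H^+] = sqrt(Ka x [C6H5NH3+]) = sqrt(2.33e-5 x 0.07805) = 0.00135 M.
pH = -log(0.00135) = 2.87.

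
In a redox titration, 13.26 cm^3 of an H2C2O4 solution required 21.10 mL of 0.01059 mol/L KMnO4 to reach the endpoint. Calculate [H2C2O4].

0.0421 M

n(KMnO4) = 0.01059 x 0.02110 = 0.0002234 mol.
From the balanced equation, 2 mol KMnO4 reacts with 5 mol H2C2O4, so n(H2C2O4) = 0.0002234 x 5/2 = 0.0005586 mol.
[H2C2O4] = 0.0005586 / 0.01326 L = 0.0421 M.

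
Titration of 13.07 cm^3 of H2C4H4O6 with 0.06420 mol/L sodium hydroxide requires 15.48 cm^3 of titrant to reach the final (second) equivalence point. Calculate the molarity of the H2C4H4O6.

n(NaOH) = 0.06420 x 0.01548 = 0.0009938 mol.
At the final (second) equivalence point, 2 mol OH^- react per mol H2C4H4O6, so n(H2C4H4O6) = 0.0009938 / 2 = 0.0004969 mol.
[H2C4H4O6] = 0.0004969 / 0.01307 L = 0.0380 M.

0.0380 M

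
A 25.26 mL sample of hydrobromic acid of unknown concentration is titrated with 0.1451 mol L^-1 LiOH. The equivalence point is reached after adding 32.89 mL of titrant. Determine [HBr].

n(LiOH) delivered = 0.1451 x 0.03289 = 0.004772 mol.
For a 1:1 reaction, n(HBr) = 0.004772 mol.
[HBr] = 0.004772 mol / 0.02526 L = 0.189 M.

0.189 M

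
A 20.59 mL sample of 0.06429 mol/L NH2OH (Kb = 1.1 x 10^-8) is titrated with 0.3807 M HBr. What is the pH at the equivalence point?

3.65

n(NH2OH) = 0.06429 x 0.02059 = 0.001324 mol; V(HBr) at equivalence = 0.001324/0.3807 = 0.003477 L.
At equivalence the base is fully converted to NH3OH+; total volume = 0.02407 L, so [NH3OH+] = 0.001324/0.02407 = 0.05500 M.
Ka(NH3OH+) = Kw/Kb = 1.0e-14 / 1.1 x 10^-8 = 9.09e-7.
[H^+] = sqrt(Ka x [NH3OH+]) = sqrt(9.09e-7 x 0.05500) = 0.000224 M.
pH = -log(0.000224) = 3.65.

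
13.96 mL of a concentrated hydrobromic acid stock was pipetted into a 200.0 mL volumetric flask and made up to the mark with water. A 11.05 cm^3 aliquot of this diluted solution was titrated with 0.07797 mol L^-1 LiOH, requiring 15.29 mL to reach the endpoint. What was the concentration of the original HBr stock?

1.55 M

n(LiOH) = 0.07797 x 0.01529 = 0.001192 mol.
n(HBr) in the aliquot = 0.001192 mol.
[diluted HBr] = 0.001192 / 0.01105 = 0.1079 M.
Dilution factor = 200.0/13.96 = 14.33, so [stock] = 0.1079 x 14.33 = 1.55 M.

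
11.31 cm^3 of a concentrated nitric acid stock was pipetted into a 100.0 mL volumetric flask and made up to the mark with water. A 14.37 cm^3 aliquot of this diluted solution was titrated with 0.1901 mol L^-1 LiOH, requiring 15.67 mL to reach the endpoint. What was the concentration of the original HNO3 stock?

1.83 M

n(LiOH) = 0.1901 x 0.01567 = 0.002979 mol.
n(HNO3) in the aliquot = 0.002979 mol.
[diluted HNO3] = 0.002979 / 0.01437 = 0.2073 M.
Dilution factor = 100.0/11.31 = 8.842, so [stock] = 0.2073 x 8.842 = 1.83 M.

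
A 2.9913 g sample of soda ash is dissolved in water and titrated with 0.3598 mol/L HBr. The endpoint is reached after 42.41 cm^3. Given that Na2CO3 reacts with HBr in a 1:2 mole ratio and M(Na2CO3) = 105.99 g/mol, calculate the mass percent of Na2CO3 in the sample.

27.0%

n(HBr) = 0.3598 x 0.04241 = 0.01526 mol.
n(Na2CO3) = 0.01526 / 2 = 0.007630 mol.
mass of Na2CO3 = 0.007630 x 105.99 = 0.8087 g.
% purity = 0.8087 / 2.9913 x 100 = 27.0%.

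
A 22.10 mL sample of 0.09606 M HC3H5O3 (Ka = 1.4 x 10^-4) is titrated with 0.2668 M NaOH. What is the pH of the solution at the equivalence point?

n(HC3H5O3) = 0.09606 x 0.02210 = 0.002123 mol; V(NaOH) at equivalence = 0.002123/0.2668 = 0.007957 L.
At equivalence all the acid is converted to C3H5O3-; total volume = 0.02210 + 0.007957 = 0.03006 L, so [C3H5O3-] = 0.002123/0.03006 = 0.07063 M.
Kb = Kw/Ka = 1.0e-14 / 1.4 x 10^-4 = 7.14e-11.
[OH^-] = sqrt(Kb x [C3H5O3-]) = sqrt(7.14e-11 x 0.07063) = 2.25e-6 M.
pOH = 5.65, so pH = 14.00 - 5.65 = 8.35.

8.35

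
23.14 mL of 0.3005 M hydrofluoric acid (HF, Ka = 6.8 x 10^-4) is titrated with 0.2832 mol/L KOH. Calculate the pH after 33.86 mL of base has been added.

n(acid) = 0.3005 x 0.02314 = 0.006954 mol; n(KOH) added = 0.2832 x 0.03386 = 0.009589 mol.
Base is in excess by 0.009589 - 0.006954 = 0.002636 mol in a total volume of 0.05700 L.
[OH^-] = 0.002636/0.05700 = 0.04624 M, so pOH = 1.33 and pH = 14.00 - 1.33 = 12.67.

12.67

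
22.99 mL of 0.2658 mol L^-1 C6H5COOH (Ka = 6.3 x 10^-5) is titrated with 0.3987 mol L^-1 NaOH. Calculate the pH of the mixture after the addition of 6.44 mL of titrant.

Initial n(C6H5COOH) = 0.2658 x 0.02299 = 0.006111 mol.
n(NaOH) added = 0.3987 x 0.006440 = 0.002568 mol, converting that many moles of C6H5COOH to C6H5COO-.
Remaining n(C6H5COOH) = 0.003543 mol; n(C6H5COO-) = 0.002568 mol.
By Henderson-Hasselbalch, pH = pKa + log([A^-]/[HA]) = 4.20 + log(0.002568/0.003543) = 4.20 + (-0.14) = 4.06.

4.06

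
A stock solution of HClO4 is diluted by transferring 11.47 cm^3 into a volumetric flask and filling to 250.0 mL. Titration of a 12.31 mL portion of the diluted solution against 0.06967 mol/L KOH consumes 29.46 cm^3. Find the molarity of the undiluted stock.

n(KOH) = 0.06967 x 0.02946 = 0.002052 mol.
n(HClO4) in the aliquot = 0.002052 mol.
[diluted HClO4] = 0.002052 / 0.01231 = 0.1667 M.
Dilution factor = 250.0/11.47 = 21.80, so [stock] = 0.1667 x 21.80 = 3.63 M.

3.63 M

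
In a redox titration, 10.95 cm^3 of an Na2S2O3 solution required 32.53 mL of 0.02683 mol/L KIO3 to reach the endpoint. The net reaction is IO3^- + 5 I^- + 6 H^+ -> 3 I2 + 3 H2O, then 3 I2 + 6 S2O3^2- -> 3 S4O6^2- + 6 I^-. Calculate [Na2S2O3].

0.478 M

n(KIO3) = 0.02683 x 0.03253 = 0.0008728 mol.
From the balanced equation, 1 mol KIO3 reacts with 6 mol Na2S2O3, so n(Na2S2O3) = 0.0008728 x 6/1 = 0.005237 mol.
[Na2S2O3] = 0.005237 / 0.01095 L = 0.478 M.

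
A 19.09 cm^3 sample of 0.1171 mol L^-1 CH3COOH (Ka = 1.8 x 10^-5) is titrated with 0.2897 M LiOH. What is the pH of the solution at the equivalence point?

8.83

n(CH3COOH) = 0.1171 x 0.01909 = 0.002235 mol; V(LiOH) at equivalence = 0.002235/0.2897 = 0.007716 L.
At equivalence all the acid is converted to CH3COO-; total volume = 0.01909 + 0.007716 = 0.02681 L, so [CH3COO-] = 0.002235/0.02681 = 0.08339 M.
Kb = Kw/Ka = 1.0e-14 / 1.8 x 10^-5 = 5.56e-10.
[OH^-] = sqrt(Kb x [CH3COO-]) = sqrt(5.56e-10 x 0.08339) = 6.81e-6 M.
pOH = 5.17, so pH = 14.00 - 5.17 = 8.83.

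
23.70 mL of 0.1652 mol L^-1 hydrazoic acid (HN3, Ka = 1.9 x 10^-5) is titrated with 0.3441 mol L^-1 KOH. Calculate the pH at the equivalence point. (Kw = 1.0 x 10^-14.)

8.88

n(HN3) = 0.1652 x 0.02370 = 0.003915 mol; V(KOH) at equivalence = 0.003915/0.3441 = 0.01138 L.
At equivalence all the acid is converted to N3-; total volume = 0.02370 + 0.01138 = 0.03508 L, so [N3-] = 0.003915/0.03508 = 0.1116 M.
Kb = Kw/Ka = 1.0e-14 / 1.9 x 10^-5 = 5.26e-10.
[OH^-] = sqrt(Kb x [N3-]) = sqrt(5.26e-10 x 0.1116) = 7.66e-6 M.
pOH = 5.12, so pH = 14.00 - 5.12 = 8.88.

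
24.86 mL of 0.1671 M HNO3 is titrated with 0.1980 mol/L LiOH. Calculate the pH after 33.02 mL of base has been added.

12.61

n(acid) = 0.1671 x 0.02486 = 0.004154 mol; n(LiOH) added = 0.1980 x 0.03302 = 0.006538 mol.
Base is in excess by 0.006538 - 0.004154 = 0.002384 mol in a total volume of 0.05788 L.
[OH^-] = 0.002384/0.05788 = 0.04119 M, so pOH = 1.39 and pH = 14.00 - 1.39 = 12.61.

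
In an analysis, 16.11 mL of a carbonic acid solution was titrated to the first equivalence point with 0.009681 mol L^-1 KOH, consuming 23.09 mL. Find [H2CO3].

n(KOH) = 0.009681 x 0.02309 = 0.0002235 mol.
At the first equivalence point, 1 mol OH^- react per mol H2CO3, so n(H2CO3) = 0.0002235 / 1 = 0.0002235 mol.
[H2CO3] = 0.0002235 / 0.01611 L = 0.0139 M.

0.0139 M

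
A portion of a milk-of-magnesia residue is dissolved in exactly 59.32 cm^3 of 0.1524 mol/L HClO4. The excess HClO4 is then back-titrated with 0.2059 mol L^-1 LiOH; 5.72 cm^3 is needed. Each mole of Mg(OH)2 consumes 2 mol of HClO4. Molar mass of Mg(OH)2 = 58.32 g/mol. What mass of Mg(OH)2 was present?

0.229 g

Total n(HClO4) added = 0.1524 x 0.05932 = 0.009040 mol.
n(LiOH) used = 0.2059 x 0.005720 = 0.001178 mol, which equals the excess n(HClO4).
So n(HClO4) consumed by the sample = 0.009040 - 0.001178 = 0.007863 mol.
n(Mg(OH)2) = 0.007863 / 2 = 0.003931 mol.
mass = 0.003931 mol x 58.32 g/mol = 0.229 g.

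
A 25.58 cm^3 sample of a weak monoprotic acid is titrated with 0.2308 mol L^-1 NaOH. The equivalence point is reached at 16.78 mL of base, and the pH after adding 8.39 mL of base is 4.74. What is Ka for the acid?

1.8 x 10^-5

8.39 mL is half of the equivalence volume, so this is the half-equivalence point where [HA] = [A^-].
At half-equivalence pH = pKa, so pKa = 4.74.
Ka = 10^(-4.74) = 1.8 x 10^-5.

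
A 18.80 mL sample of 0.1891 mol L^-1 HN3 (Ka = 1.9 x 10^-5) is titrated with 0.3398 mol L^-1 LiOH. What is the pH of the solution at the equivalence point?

n(HN3) = 0.1891 x 0.01880 = 0.003555 mol; V(LiOH) at equivalence = 0.003555/0.3398 = 0.01046 L.
At equivalence all the acid is converted to N3-; total volume = 0.01880 + 0.01046 = 0.02926 L, so [N3-] = 0.003555/0.02926 = 0.1215 M.
Kb = Kw/Ka = 1.0e-14 / 1.9 x 10^-5 = 5.26e-10.
[OH^-] = sqrt(Kb x [N3-]) = sqrt(5.26e-10 x 0.1215) = 8.00e-6 M.
pOH = 5.10, so pH = 14.00 - 5.10 = 8.90.

8.90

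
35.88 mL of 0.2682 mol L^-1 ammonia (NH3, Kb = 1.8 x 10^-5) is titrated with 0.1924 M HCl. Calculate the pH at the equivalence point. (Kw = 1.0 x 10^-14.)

n(NH3) = 0.2682 x 0.03588 = 0.009623 mol; V(HCl) at equivalence = 0.009623/0.1924 = 0.05002 L.
At equivalence the base is fully converted to NH4+; total volume = 0.08590 L, so [NH4+] = 0.009623/0.08590 = 0.1120 M.
Ka(NH4+) = Kw/Kb = 1.0e-14 / 1.8 x 10^-5 = 5.56e-10.
[H^+] = sqrt(Ka x [NH4+]) = sqrt(5.56e-10 x 0.1120) = 7.89e-6 M.
pH = -log(7.89e-6) = 5.10.

5.10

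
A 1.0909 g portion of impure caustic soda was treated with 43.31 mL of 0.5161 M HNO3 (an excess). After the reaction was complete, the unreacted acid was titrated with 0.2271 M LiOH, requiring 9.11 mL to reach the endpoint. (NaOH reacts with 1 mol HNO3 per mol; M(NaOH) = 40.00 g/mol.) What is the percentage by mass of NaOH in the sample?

Total n(HNO3) added = 0.5161 x 0.04331 = 0.02235 mol.
n(LiOH) used = 0.2271 x 0.009110 = 0.002069 mol, which equals the excess n(HNO3).
So n(HNO3) consumed by the sample = 0.02235 - 0.002069 = 0.02028 mol.
n(NaOH) = 0.02028 / 1 = 0.02028 mol.
mass NaOH = 0.02028 x 40.00 = 0.8113 g, so %NaOH = 0.8113/1.0909 x 100 = 74.4%.

74.4%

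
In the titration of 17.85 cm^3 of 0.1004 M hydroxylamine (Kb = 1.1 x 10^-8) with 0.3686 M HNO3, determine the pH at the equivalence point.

3.57

n(NH2OH) = 0.1004 x 0.01785 = 0.001792 mol; V(HNO3) at equivalence = 0.001792/0.3686 = 0.004862 L.
At equivalence the base is fully converted to NH3OH+; total volume = 0.02271 L, so [NH3OH+] = 0.001792/0.02271 = 0.07891 M.
Ka(NH3OH+) = Kw/Kb = 1.0e-14 / 1.1 x 10^-8 = 9.09e-7.
[H^+] = sqrt(Ka x [NH3OH+]) = sqrt(9.09e-7 x 0.07891) = 0.000268 M.
pH = -log(0.000268) = 3.57.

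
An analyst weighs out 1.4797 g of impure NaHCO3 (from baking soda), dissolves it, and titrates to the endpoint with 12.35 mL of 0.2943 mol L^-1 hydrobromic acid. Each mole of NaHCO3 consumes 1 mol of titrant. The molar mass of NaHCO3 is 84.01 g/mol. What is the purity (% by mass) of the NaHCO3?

n(HBr) = 0.2943 x 0.01235 = 0.003635 mol.
n(NaHCO3) = 0.003635 / 1 = 0.003635 mol.
mass of NaHCO3 = 0.003635 x 84.01 = 0.3053 g.
% purity = 0.3053 / 1.4797 x 100 = 20.6%.

20.6%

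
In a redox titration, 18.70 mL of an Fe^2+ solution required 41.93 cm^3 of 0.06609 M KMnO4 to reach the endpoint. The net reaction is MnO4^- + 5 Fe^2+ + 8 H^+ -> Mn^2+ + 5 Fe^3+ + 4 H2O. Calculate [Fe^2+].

0.741 M

n(KMnO4) = 0.06609 x 0.04193 = 0.002771 mol.
From the balanced equation, 1 mol KMnO4 reacts with 5 mol Fe^2+, so n(Fe^2+) = 0.002771 x 5/1 = 0.01386 mol.
[Fe^2+] = 0.01386 / 0.01870 L = 0.741 M.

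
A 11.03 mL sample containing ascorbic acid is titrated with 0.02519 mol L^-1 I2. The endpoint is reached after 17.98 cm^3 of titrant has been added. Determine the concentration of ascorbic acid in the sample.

n(I2) = 0.02519 x 0.01798 = 0.0004529 mol.
From the balanced equation, 1 mol I2 reacts with 1 mol ascorbic acid, so n(ascorbic acid) = 0.0004529 x 1/1 = 0.0004529 mol.
[ascorbic acid] = 0.0004529 / 0.01103 L = 0.0411 M.

0.0411 M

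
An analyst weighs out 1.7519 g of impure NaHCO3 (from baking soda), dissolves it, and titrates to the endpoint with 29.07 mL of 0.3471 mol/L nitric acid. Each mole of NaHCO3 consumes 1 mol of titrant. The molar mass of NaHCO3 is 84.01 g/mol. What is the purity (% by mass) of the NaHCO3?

48.4%

n(HNO3) = 0.3471 x 0.02907 = 0.01009 mol.
n(NaHCO3) = 0.01009 / 1 = 0.01009 mol.
mass of NaHCO3 = 0.01009 x 84.01 = 0.8477 g.
% purity = 0.8477 / 1.7519 x 100 = 48.4%.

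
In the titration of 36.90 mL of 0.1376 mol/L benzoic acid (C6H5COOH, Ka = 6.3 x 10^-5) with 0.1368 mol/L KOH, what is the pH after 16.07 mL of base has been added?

4.08

Initial n(C6H5COOH) = 0.1376 x 0.03690 = 0.005077 mol.
n(KOH) added = 0.1368 x 0.01607 = 0.002198 mol, converting that many moles of C6H5COOH to C6H5COO-.
Remaining n(C6H5COOH) = 0.002879 mol; n(C6H5COO-) = 0.002198 mol.
By Henderson-Hasselbalch, pH = pKa + log([A^-]/[HA]) = 4.20 + log(0.002198/0.002879) = 4.20 + (-0.12) = 4.08.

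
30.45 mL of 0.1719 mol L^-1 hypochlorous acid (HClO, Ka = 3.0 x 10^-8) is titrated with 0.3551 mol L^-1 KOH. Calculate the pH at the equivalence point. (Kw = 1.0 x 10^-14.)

10.29

n(HClO) = 0.1719 x 0.03045 = 0.005234 mol; V(KOH) at equivalence = 0.005234/0.3551 = 0.01474 L.
At equivalence all the acid is converted to ClO-; total volume = 0.03045 + 0.01474 = 0.04519 L, so [ClO-] = 0.005234/0.04519 = 0.1158 M.
Kb = Kw/Ka = 1.0e-14 / 3.0 x 10^-8 = 3.33e-7.
[OH^-] = sqrt(Kb x [ClO-]) = sqrt(3.33e-7 x 0.1158) = 0.000196 M.
pOH = 3.71, so pH = 14.00 - 3.71 = 10.29.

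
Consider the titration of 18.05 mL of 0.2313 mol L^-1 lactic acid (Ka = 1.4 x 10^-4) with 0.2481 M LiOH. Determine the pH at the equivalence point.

8.47

n(HC3H5O3) = 0.2313 x 0.01805 = 0.004175 mol; V(LiOH) at equivalence = 0.004175/0.2481 = 0.01683 L.
At equivalence all the acid is converted to C3H5O3-; total volume = 0.01805 + 0.01683 = 0.03488 L, so [C3H5O3-] = 0.004175/0.03488 = 0.1197 M.
Kb = Kw/Ka = 1.0e-14 / 1.4 x 10^-4 = 7.14e-11.
[OH^-] = sqrt(Kb x [C3H5O3-]) = sqrt(7.14e-11 x 0.1197) = 2.92e-6 M.
pOH = 5.53, so pH = 14.00 - 5.53 = 8.47.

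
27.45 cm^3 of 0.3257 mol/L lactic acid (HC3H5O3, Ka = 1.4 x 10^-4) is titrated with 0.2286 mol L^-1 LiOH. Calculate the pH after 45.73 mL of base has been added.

12.32

n(acid) = 0.3257 x 0.02745 = 0.008940 mol; n(LiOH) added = 0.2286 x 0.04573 = 0.01045 mol.
Base is in excess by 0.01045 - 0.008940 = 0.001513 mol in a total volume of 0.07318 L.
[OH^-] = 0.001513/0.07318 = 0.02068 M, so pOH = 1.68 and pH = 14.00 - 1.68 = 12.32.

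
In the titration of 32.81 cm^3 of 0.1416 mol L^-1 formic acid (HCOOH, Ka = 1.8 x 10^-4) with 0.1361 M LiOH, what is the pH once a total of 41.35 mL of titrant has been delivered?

n(acid) = 0.1416 x 0.03281 = 0.004646 mol; n(LiOH) added = 0.1361 x 0.04135 = 0.005628 mol.
Base is in excess by 0.005628 - 0.004646 = 0.0009818 mol in a total volume of 0.07416 L.
[OH^-] = 0.0009818/0.07416 = 0.01324 M, so pOH = 1.88 and pH = 14.00 - 1.88 = 12.12.

12.12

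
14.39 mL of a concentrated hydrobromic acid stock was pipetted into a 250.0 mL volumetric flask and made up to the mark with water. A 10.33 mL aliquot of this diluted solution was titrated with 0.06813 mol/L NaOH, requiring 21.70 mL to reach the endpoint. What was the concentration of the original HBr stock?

2.49 M

n(NaOH) = 0.06813 x 0.02170 = 0.001478 mol.
n(HBr) in the aliquot = 0.001478 mol.
[diluted HBr] = 0.001478 / 0.01033 = 0.1431 M.
Dilution factor = 250.0/14.39 = 17.37, so [stock] = 0.1431 x 17.37 = 2.49 M.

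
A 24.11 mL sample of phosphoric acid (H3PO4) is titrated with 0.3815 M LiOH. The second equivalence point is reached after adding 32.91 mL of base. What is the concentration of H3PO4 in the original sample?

0.260 M

n(LiOH) = 0.3815 x 0.03291 = 0.01256 mol.
At the second equivalence point, 2 mol OH^- react per mol H3PO4, so n(H3PO4) = 0.01256 / 2 = 0.006278 mol.
[H3PO4] = 0.006278 / 0.02411 L = 0.260 M.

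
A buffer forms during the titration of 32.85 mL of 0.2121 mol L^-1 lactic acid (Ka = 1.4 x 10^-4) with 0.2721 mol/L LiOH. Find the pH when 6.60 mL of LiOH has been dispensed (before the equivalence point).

Initial n(HC3H5O3) = 0.2121 x 0.03285 = 0.006967 mol.
n(LiOH) added = 0.2721 x 0.006600 = 0.001796 mol, converting that many moles of HC3H5O3 to C3H5O3-.
Remaining n(HC3H5O3) = 0.005172 mol; n(C3H5O3-) = 0.001796 mol.
By Henderson-Hasselbalch, pH = pKa + log([A^-]/[HA]) = 3.85 + log(0.001796/0.005172) = 3.85 + (-0.46) = 3.39.

3.39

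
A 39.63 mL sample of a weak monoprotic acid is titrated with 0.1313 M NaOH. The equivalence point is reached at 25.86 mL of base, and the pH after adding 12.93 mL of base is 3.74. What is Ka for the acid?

12.93 mL is half of the equivalence volume, so this is the half-equivalence point where [HA] = [A^-].
At half-equivalence pH = pKa, so pKa = 3.74.
Ka = 10^(-3.74) = 1.8 x 10^-4.

1.8 x 10^-4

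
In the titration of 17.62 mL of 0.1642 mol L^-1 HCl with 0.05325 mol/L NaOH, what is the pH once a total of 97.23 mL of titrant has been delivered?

12.30

n(acid) = 0.1642 x 0.01762 = 0.002893 mol; n(NaOH) added = 0.05325 x 0.09723 = 0.005177 mol.
Base is in excess by 0.005177 - 0.002893 = 0.002284 mol in a total volume of 0.1149 L.
[OH^-] = 0.002284/0.1149 = 0.01989 M, so pOH = 1.70 and pH = 14.00 - 1.70 = 12.30.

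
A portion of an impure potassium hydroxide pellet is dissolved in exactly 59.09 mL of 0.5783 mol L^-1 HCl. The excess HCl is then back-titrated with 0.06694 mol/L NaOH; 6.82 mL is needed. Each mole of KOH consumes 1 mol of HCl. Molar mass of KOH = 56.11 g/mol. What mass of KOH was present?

1.89 g

Total n(HCl) added = 0.5783 x 0.05909 = 0.03417 mol.
n(NaOH) used = 0.06694 x 0.006820 = 0.0004565 mol, which equals the excess n(HCl).
So n(HCl) consumed by the sample = 0.03417 - 0.0004565 = 0.03372 mol.
n(KOH) = 0.03372 / 1 = 0.03372 mol.
mass = 0.03372 mol x 56.11 g/mol = 1.89 g.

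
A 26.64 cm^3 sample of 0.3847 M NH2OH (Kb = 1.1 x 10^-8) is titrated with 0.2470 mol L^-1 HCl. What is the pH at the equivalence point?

n(NH2OH) = 0.3847 x 0.02664 = 0.01025 mol; V(HCl) at equivalence = 0.01025/0.2470 = 0.04149 L.
At equivalence the base is fully converted to NH3OH+; total volume = 0.06813 L, so [NH3OH+] = 0.01025/0.06813 = 0.1504 M.
Ka(NH3OH+) = Kw/Kb = 1.0e-14 / 1.1 x 10^-8 = 9.09e-7.
[H^+] = sqrt(Ka x [NH3OH+]) = sqrt(9.09e-7 x 0.1504) = 0.000370 M.
pH = -log(0.000370) = 3.43.

3.43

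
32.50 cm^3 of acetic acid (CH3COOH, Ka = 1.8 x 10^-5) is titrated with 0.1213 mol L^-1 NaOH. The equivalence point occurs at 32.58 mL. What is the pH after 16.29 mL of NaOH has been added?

16.29 mL is exactly half the equivalence volume (32.58/2), i.e. the half-equivalence point.
There, n(HA) = n(A^-), so pH = pKa = -log(1.8 x 10^-5) = 4.74.

4.74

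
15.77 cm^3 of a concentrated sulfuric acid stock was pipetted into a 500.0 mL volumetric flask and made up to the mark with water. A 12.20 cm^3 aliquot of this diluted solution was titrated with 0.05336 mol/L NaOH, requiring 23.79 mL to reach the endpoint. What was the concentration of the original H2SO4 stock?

n(NaOH) = 0.05336 x 0.02379 = 0.001269 mol.
n(H2SO4) in the aliquot = 0.001269 x 1/2 = 0.0006347 mol.
[diluted H2SO4] = 0.0006347 / 0.01220 = 0.05203 M.
Dilution factor = 500.0/15.77 = 31.71, so [stock] = 0.05203 x 31.71 = 1.65 M.

1.65 M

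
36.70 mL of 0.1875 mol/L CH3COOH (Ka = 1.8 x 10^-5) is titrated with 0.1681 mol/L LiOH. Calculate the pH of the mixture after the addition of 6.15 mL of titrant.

3.99

Initial n(CH3COOH) = 0.1875 x 0.03670 = 0.006881 mol.
n(LiOH) added = 0.1681 x 0.006150 = 0.001034 mol, converting that many moles of CH3COOH to CH3COO-.
Remaining n(CH3COOH) = 0.005847 mol; n(CH3COO-) = 0.001034 mol.
By Henderson-Hasselbalch, pH = pKa + log([A^-]/[HA]) = 4.74 + log(0.001034/0.005847) = 4.74 + (-0.75) = 3.99.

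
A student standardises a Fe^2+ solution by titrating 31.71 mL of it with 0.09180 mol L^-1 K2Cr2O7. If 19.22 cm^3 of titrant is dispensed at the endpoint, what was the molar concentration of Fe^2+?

n(K2Cr2O7) = 0.09180 x 0.01922 = 0.001764 mol.
From the balanced equation, 1 mol K2Cr2O7 reacts with 6 mol Fe^2+, so n(Fe^2+) = 0.001764 x 6/1 = 0.01059 mol.
[Fe^2+] = 0.01059 / 0.03171 L = 0.334 M.

0.334 M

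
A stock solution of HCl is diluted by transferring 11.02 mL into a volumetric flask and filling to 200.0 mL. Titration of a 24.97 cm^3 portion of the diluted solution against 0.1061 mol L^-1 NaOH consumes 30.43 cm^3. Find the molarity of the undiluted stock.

2.35 M

n(NaOH) = 0.1061 x 0.03043 = 0.003229 mol.
n(HCl) in the aliquot = 0.003229 mol.
[diluted HCl] = 0.003229 / 0.02497 = 0.1293 M.
Dilution factor = 200.0/11.02 = 18.15, so [stock] = 0.1293 x 18.15 = 2.35 M.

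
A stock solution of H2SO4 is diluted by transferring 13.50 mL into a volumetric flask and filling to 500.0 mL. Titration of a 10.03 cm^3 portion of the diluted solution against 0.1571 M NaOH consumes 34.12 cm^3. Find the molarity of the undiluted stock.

9.90 M

n(NaOH) = 0.1571 x 0.03412 = 0.005360 mol.
n(H2SO4) in the aliquot = 0.005360 x 1/2 = 0.002680 mol.
[diluted H2SO4] = 0.002680 / 0.01003 = 0.2672 M.
Dilution factor = 500.0/13.50 = 37.04, so [stock] = 0.2672 x 37.04 = 9.90 M.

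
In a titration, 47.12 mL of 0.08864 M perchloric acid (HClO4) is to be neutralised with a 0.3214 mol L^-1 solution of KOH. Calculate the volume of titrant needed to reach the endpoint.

13.0 mL

n(HClO4) = 0.08864 mol/L x 0.04712 L = 0.004177 mol.
At equivalence n(KOH) = n(HClO4) = 0.004177 mol.
V(KOH) = 0.004177 / 0.3214 = 0.01300 L = 13.0 mL.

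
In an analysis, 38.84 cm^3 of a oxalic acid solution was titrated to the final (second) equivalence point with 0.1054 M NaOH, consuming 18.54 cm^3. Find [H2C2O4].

0.0252 M

n(NaOH) = 0.1054 x 0.01854 = 0.001954 mol.
At the final (second) equivalence point, 2 mol OH^- react per mol H2C2O4, so n(H2C2O4) = 0.001954 / 2 = 0.0009771 mol.
[H2C2O4] = 0.0009771 / 0.03884 L = 0.0252 M.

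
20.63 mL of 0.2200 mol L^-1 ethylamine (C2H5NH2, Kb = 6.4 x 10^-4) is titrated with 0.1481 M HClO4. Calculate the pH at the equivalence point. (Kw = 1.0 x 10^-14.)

n(C2H5NH2) = 0.2200 x 0.02063 = 0.004539 mol; V(HClO4) at equivalence = 0.004539/0.1481 = 0.03065 L.
At equivalence the base is fully converted to C2H5NH3+; total volume = 0.05128 L, so [C2H5NH3+] = 0.004539/0.05128 = 0.08851 M.
Ka(C2H5NH3+) = Kw/Kb = 1.0e-14 / 6.4 x 10^-4 = 1.56e-11.
[H^+] = sqrt(Ka x [C2H5NH3+]) = sqrt(1.56e-11 x 0.08851) = 1.18e-6 M.
pH = -log(1.18e-6) = 5.93.

5.93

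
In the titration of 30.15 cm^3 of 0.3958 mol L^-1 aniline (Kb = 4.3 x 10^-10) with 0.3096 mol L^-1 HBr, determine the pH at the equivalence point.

2.70

n(C6H5NH2) = 0.3958 x 0.03015 = 0.01193 mol; V(HBr) at equivalence = 0.01193/0.3096 = 0.03854 L.
At equivalence the base is fully converted to C6H5NH3+; total volume = 0.06869 L, so [C6H5NH3+] = 0.01193/0.06869 = 0.1737 M.
Ka(C6H5NH3+) = Kw/Kb = 1.0e-14 / 4.3 x 10^-10 = 2.33e-5.
[H^+] = sqrt(Ka x [C6H5NH3+]) = sqrt(2.33e-5 x 0.1737) = 0.00201 M.
pH = -log(0.00201) = 2.70.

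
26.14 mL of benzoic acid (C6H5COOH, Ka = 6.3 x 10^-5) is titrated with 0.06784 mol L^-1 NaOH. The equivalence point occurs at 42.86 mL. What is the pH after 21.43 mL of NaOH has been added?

21.43 mL is exactly half the equivalence volume (42.86/2), i.e. the half-equivalence point.
There, n(HA) = n(A^-), so pH = pKa = -log(6.3 x 10^-5) = 4.20.

4.20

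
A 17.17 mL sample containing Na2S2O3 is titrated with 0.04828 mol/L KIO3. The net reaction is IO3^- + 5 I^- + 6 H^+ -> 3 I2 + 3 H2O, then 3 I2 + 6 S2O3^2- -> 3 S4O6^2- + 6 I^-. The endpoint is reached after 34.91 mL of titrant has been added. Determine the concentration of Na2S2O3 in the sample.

n(KIO3) = 0.04828 x 0.03491 = 0.001685 mol.
From the balanced equation, 1 mol KIO3 reacts with 6 mol Na2S2O3, so n(Na2S2O3) = 0.001685 x 6/1 = 0.01011 mol.
[Na2S2O3] = 0.01011 / 0.01717 L = 0.589 M.

0.589 M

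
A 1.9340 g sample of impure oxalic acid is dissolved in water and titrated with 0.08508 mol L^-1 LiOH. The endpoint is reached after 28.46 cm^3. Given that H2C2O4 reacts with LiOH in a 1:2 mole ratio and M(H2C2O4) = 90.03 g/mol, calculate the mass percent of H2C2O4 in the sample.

n(LiOH) = 0.08508 x 0.02846 = 0.002421 mol.
n(H2C2O4) = 0.002421 / 2 = 0.001211 mol.
mass of H2C2O4 = 0.001211 x 90.03 = 0.1090 g.
% purity = 0.1090 / 1.9340 x 100 = 5.64%.

5.64%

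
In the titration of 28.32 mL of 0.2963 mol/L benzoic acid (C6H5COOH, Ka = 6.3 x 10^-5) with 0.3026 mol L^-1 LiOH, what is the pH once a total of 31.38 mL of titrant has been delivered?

n(acid) = 0.2963 x 0.02832 = 0.008391 mol; n(LiOH) added = 0.3026 x 0.03138 = 0.009496 mol.
Base is in excess by 0.009496 - 0.008391 = 0.001104 mol in a total volume of 0.05970 L.
[OH^-] = 0.001104/0.05970 = 0.01850 M, so pOH = 1.73 and pH = 14.00 - 1.73 = 12.27.

12.27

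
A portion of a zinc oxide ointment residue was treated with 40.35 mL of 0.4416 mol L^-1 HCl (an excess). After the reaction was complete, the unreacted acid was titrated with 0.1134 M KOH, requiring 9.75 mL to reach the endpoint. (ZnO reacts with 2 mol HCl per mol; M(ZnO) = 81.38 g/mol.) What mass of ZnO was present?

0.680 g

Total n(HCl) added = 0.4416 x 0.04035 = 0.01782 mol.
n(KOH) used = 0.1134 x 0.009750 = 0.001106 mol, which equals the excess n(HCl).
So n(HCl) consumed by the sample = 0.01782 - 0.001106 = 0.01671 mol.
n(ZnO) = 0.01671 / 2 = 0.008356 mol.
mass = 0.008356 mol x 81.38 g/mol = 0.680 g.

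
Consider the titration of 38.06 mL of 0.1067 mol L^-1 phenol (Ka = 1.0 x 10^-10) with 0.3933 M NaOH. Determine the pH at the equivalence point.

n(C6H5OH) = 0.1067 x 0.03806 = 0.004061 mol; V(NaOH) at equivalence = 0.004061/0.3933 = 0.01033 L.
At equivalence all the acid is converted to C6H5O-; total volume = 0.03806 + 0.01033 = 0.04839 L, so [C6H5O-] = 0.004061/0.04839 = 0.08393 M.
Kb = Kw/Ka = 1.0e-14 / 1.0 x 10^-10 = 0.000100.
[OH^-] = sqrt(Kb x [C6H5O-]) = sqrt(0.000100 x 0.08393) = 0.00290 M.
pOH = 2.54, so pH = 14.00 - 2.54 = 11.46.

11.46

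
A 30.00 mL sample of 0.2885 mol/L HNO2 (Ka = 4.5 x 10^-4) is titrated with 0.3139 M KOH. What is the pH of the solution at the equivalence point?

8.26

n(HNO2) = 0.2885 x 0.03000 = 0.008655 mol; V(KOH) at equivalence = 0.008655/0.3139 = 0.02757 L.
At equivalence all the acid is converted to NO2-; total volume = 0.03000 + 0.02757 = 0.05757 L, so [NO2-] = 0.008655/0.05757 = 0.1503 M.
Kb = Kw/Ka = 1.0e-14 / 4.5 x 10^-4 = 2.22e-11.
[OH^-] = sqrt(Kb x [NO2-]) = sqrt(2.22e-11 x 0.1503) = 1.83e-6 M.
pOH = 5.74, so pH = 14.00 - 5.74 = 8.26.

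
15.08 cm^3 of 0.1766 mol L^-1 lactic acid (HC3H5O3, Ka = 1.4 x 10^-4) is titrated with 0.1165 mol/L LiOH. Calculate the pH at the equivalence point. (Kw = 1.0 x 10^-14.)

n(HC3H5O3) = 0.1766 x 0.01508 = 0.002663 mol; V(LiOH) at equivalence = 0.002663/0.1165 = 0.02286 L.
At equivalence all the acid is converted to C3H5O3-; total volume = 0.01508 + 0.02286 = 0.03794 L, so [C3H5O3-] = 0.002663/0.03794 = 0.07019 M.
Kb = Kw/Ka = 1.0e-14 / 1.4 x 10^-4 = 7.14e-11.
[OH^-] = sqrt(Kb x [C3H5O3-]) = sqrt(7.14e-11 x 0.07019) = 2.24e-6 M.
pOH = 5.65, so pH = 14.00 - 5.65 = 8.35.

8.35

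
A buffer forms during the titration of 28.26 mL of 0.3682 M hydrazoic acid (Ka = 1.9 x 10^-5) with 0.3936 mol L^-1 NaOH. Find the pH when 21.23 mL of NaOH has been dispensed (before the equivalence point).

Initial n(HN3) = 0.3682 x 0.02826 = 0.01041 mol.
n(NaOH) added = 0.3936 x 0.02123 = 0.008356 mol, converting that many moles of HN3 to N3-.
Remaining n(HN3) = 0.002049 mol; n(N3-) = 0.008356 mol.
By Henderson-Hasselbalch, pH = pKa + log([A^-]/[HA]) = 4.72 + log(0.008356/0.002049) = 4.72 + (+0.61) = 5.33.

5.33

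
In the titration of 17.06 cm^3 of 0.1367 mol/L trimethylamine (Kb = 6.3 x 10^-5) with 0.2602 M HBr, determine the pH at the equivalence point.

n((CH3)3N) = 0.1367 x 0.01706 = 0.002332 mol; V(HBr) at equivalence = 0.002332/0.2602 = 0.008963 L.
At equivalence the base is fully converted to (CH3)3NH+; total volume = 0.02602 L, so [(CH3)3NH+] = 0.002332/0.02602 = 0.08962 M.
Ka((CH3)3NH+) = Kw/Kb = 1.0e-14 / 6.3 x 10^-5 = 1.59e-10.
[H^+] = sqrt(Ka x [(CH3)3NH+]) = sqrt(1.59e-10 x 0.08962) = 3.77e-6 M.
pH = -log(3.77e-6) = 5.42.

5.42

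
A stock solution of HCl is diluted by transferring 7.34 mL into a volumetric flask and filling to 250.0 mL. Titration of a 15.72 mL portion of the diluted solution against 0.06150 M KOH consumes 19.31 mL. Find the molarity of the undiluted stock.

2.57 M

n(KOH) = 0.06150 x 0.01931 = 0.001188 mol.
n(HCl) in the aliquot = 0.001188 mol.
[diluted HCl] = 0.001188 / 0.01572 = 0.07554 M.
Dilution factor = 250.0/7.340 = 34.06, so [stock] = 0.07554 x 34.06 = 2.57 M.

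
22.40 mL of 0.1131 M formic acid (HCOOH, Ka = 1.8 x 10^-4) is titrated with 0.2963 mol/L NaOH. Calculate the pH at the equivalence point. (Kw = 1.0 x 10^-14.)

n(HCOOH) = 0.1131 x 0.02240 = 0.002533 mol; V(NaOH) at equivalence = 0.002533/0.2963 = 0.008550 L.
At equivalence all the acid is converted to HCOO-; total volume = 0.02240 + 0.008550 = 0.03095 L, so [HCOO-] = 0.002533/0.03095 = 0.08186 M.
Kb = Kw/Ka = 1.0e-14 / 1.8 x 10^-4 = 5.56e-11.
[OH^-] = sqrt(Kb x [HCOO-]) = sqrt(5.56e-11 x 0.08186) = 2.13e-6 M.
pOH = 5.67, so pH = 14.00 - 5.67 = 8.33.

8.33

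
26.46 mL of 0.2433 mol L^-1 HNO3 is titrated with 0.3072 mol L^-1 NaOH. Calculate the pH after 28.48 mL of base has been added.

n(acid) = 0.2433 x 0.02646 = 0.006438 mol; n(NaOH) added = 0.3072 x 0.02848 = 0.008749 mol.
Base is in excess by 0.008749 - 0.006438 = 0.002311 mol in a total volume of 0.05494 L.
[OH^-] = 0.002311/0.05494 = 0.04207 M, so pOH = 1.38 and pH = 14.00 - 1.38 = 12.62.

12.62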